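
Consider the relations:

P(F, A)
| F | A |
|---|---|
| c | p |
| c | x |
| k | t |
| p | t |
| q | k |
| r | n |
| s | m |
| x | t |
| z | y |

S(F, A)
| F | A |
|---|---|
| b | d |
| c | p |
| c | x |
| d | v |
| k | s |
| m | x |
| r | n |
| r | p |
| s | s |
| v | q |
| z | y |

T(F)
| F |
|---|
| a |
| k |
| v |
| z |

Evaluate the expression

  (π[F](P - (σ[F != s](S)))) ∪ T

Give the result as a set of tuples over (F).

{a, k, p, q, s, v, x, z}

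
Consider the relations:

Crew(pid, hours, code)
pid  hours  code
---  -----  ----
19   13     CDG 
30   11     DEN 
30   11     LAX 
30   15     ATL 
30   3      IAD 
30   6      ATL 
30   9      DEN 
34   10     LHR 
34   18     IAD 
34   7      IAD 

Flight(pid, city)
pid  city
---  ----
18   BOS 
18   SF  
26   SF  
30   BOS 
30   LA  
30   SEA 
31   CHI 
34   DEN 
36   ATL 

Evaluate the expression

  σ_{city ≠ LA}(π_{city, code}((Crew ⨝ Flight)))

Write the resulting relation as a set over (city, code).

{(BOS, ATL), (BOS, DEN), (BOS, IAD), (BOS, LAX), (DEN, IAD), (DEN, LHR), (SEA, ATL), (SEA, DEN), (SEA, IAD), (SEA, LAX)}

Crew ⋈ Flight (natural join on pid): {(30, 11, DEN, BOS), (30, 11, DEN, LA), (30, 11, DEN, SEA), (30, 11, LAX, BOS), (30, 11, LAX, LA), (30, 11, LAX, SEA), (30, 15, ATL, BOS), (30, 15, ATL, LA), (30, 15, ATL, SEA), (30, 3, IAD, BOS), (30, 3, IAD, LA), (30, 3, IAD, SEA), (30, 6, ATL, BOS), (30, 6, ATL, LA), (30, 6, ATL, SEA), (30, 9, DEN, BOS), (30, 9, DEN, LA), (30, 9, DEN, SEA), (34, 10, LHR, DEN), (34, 18, IAD, DEN), (34, 7, IAD, DEN)}
π[city, code]: project onto (city, code) (7 duplicate(s) eliminated) → {(BOS, ATL), (BOS, DEN), (BOS, IAD), (BOS, LAX), (DEN, IAD), (DEN, LHR), (LA, ATL), (LA, DEN), (LA, IAD), (LA, LAX), (SEA, ATL), (SEA, DEN), (SEA, IAD), (SEA, LAX)}
Selection city ≠ LA: {(BOS, ATL), (BOS, DEN), (BOS, IAD), (BOS, LAX), (DEN, IAD), (DEN, LHR), (SEA, ATL), (SEA, DEN), (SEA, IAD), (SEA, LAX)}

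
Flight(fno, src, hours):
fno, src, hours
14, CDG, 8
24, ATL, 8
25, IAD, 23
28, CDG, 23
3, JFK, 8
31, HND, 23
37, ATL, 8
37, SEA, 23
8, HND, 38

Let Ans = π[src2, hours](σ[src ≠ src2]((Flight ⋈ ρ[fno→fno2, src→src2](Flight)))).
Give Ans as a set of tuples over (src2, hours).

{(ATL, 8), (CDG, 23), (CDG, 8), (HND, 23), (IAD, 23), (JFK, 8), (SEA, 23)}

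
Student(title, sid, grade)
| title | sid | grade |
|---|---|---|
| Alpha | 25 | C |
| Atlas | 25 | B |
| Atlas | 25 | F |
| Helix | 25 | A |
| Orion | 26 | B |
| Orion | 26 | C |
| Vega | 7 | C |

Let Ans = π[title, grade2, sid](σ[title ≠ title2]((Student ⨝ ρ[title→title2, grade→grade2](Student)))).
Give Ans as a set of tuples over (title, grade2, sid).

ρ[title→title2, grade→grade2]: schema becomes (title2, sid, grade2); tuples unchanged.
Natural join on sid: {(Alpha, 25, C, Alpha, C), (Alpha, 25, C, Atlas, B), (Alpha, 25, C, Atlas, F), (Alpha, 25, C, Helix, A), (Atlas, 25, B, Alpha, C), (Atlas, 25, B, Atlas, B), (Atlas, 25, B, Atlas, F), (Atlas, 25, B, Helix, A), (Atlas, 25, F, Alpha, C), (Atlas, 25, F, Atlas, B), (Atlas, 25, F, Atlas, F), (Atlas, 25, F, Helix, A), (Helix, 25, A, Alpha, C), (Helix, 25, A, Atlas, B), (Helix, 25, A, Atlas, F), (Helix, 25, A, Helix, A), (Orion, 26, B, Orion, B), (Orion, 26, B, Orion, C), (Orion, 26, C, Orion, B), (Orion, 26, C, Orion, C), (Vega, 7, C, Vega, C)}
Selection title ≠ title2: {(Alpha, 25, C, Atlas, B), (Alpha, 25, C, Atlas, F), (Alpha, 25, C, Helix, A), (Atlas, 25, B, Alpha, C), (Atlas, 25, B, Helix, A), (Atlas, 25, F, Alpha, C), (Atlas, 25, F, Helix, A), (Helix, 25, A, Alpha, C), (Helix, 25, A, Atlas, B), (Helix, 25, A, Atlas, F)}
π_{title, grade2, sid} gives {(Alpha, A, 25), (Alpha, B, 25), (Alpha, F, 25), (Atlas, A, 25), (Atlas, C, 25), (Helix, B, 25), (Helix, C, 25), (Helix, F, 25)} (2 duplicate(s) eliminated).

{(Alpha, A, 25), (Alpha, B, 25), (Alpha, F, 25), (Atlas, A, 25), (Atlas, C, 25), (Helix, B, 25), (Helix, C, 25), (Helix, F, 25)}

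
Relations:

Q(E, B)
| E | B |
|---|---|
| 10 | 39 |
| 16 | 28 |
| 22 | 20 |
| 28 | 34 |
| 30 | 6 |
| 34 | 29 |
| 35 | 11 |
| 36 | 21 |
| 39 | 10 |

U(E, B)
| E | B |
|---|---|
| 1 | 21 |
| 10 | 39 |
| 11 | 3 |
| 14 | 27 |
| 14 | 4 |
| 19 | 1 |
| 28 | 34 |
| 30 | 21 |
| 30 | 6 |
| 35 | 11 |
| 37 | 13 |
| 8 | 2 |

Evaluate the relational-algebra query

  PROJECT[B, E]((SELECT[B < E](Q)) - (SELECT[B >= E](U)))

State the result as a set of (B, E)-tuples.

{(10, 39), (11, 35), (20, 22), (21, 36), (29, 34), (6, 30)}

Selection B < E: {(22, 20), (30, 6), (34, 29), (35, 11), (36, 21), (39, 10)}
Selection B >= E: {(1, 21), (10, 39), (14, 27), (28, 34)}
Difference: {(22, 20), (30, 6), (34, 29), (35, 11), (36, 21), (39, 10)} with {(1, 21), (10, 39), (14, 27), (28, 34)} → {(22, 20), (30, 6), (34, 29), (35, 11), (36, 21), (39, 10)}
π[B, E]: project onto (B, E) → {(10, 39), (11, 35), (20, 22), (21, 36), (29, 34), (6, 30)}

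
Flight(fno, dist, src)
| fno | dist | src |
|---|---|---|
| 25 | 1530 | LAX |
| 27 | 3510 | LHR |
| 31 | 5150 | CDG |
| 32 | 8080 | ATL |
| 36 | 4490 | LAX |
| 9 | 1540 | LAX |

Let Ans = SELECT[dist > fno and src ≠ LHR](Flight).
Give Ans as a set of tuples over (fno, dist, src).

{(25, 1530, LAX), (31, 5150, CDG), (32, 8080, ATL), (36, 4490, LAX), (9, 1540, LAX)}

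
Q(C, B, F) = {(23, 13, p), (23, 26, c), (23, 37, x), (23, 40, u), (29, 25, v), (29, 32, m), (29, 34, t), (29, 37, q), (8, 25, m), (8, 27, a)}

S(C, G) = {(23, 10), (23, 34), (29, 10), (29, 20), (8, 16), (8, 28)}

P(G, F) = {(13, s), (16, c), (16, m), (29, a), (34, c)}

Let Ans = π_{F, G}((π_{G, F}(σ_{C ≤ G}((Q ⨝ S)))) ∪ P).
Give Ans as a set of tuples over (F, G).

Natural join on C: {(23, 13, p, 10), (23, 13, p, 34), (23, 26, c, 10), (23, 26, c, 34), (23, 37, x, 10), (23, 37, x, 34), (23, 40, u, 10), (23, 40, u, 34), (29, 25, v, 10), (29, 25, v, 20), (29, 32, m, 10), (29, 32, m, 20), (29, 34, t, 10), (29, 34, t, 20), (29, 37, q, 10), (29, 37, q, 20), (8, 25, m, 16), (8, 25, m, 28), (8, 27, a, 16), (8, 27, a, 28)}
Filtering on C ≤ G leaves {(23, 13, p, 34), (23, 26, c, 34), (23, 37, x, 34), (23, 40, u, 34), (8, 25, m, 16), (8, 25, m, 28), (8, 27, a, 16), (8, 27, a, 28)}.
π[G, F]: project onto (G, F) → {(16, a), (16, m), (28, a), (28, m), (34, c), (34, p), (34, u), (34, x)}
Set union of the two operands is {(13, s), (16, a), (16, c), (16, m), (28, a), (28, m), (29, a), (34, c), (34, p), (34, u), (34, x)}.
π[F, G]: project onto (F, G) → {(a, 16), (a, 28), (a, 29), (c, 16), (c, 34), (m, 16), (m, 28), (p, 34), (s, 13), (u, 34), (x, 34)}

{(a, 16), (a, 28), (a, 29), (c, 16), (c, 34), (m, 16), (m, 28), (p, 34), (s, 13), (u, 34), (x, 34)}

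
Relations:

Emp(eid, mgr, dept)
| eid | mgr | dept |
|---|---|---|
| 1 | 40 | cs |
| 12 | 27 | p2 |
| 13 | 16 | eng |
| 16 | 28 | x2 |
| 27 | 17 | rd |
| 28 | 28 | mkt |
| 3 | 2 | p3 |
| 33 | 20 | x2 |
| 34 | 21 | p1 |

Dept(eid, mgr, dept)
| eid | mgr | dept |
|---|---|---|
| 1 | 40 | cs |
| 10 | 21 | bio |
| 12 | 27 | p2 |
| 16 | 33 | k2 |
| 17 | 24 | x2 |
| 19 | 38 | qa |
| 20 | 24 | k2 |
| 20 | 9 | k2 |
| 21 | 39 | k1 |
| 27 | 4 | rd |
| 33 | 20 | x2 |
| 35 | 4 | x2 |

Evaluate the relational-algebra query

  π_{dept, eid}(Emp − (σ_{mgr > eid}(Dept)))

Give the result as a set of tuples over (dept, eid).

σ[mgr > eid]: keep tuples satisfying mgr > eid → {(1, 40, cs), (10, 21, bio), (12, 27, p2), (16, 33, k2), (17, 24, x2), (19, 38, qa), (20, 24, k2), (21, 39, k1)}
Set difference of the two operands is {(13, 16, eng), (16, 28, x2), (27, 17, rd), (28, 28, mkt), (3, 2, p3), (33, 20, x2), (34, 21, p1)}.
Projecting to dept, eid: {(eng, 13), (mkt, 28), (p1, 34), (p3, 3), (rd, 27), (x2, 16), (x2, 33)}

{(eng, 13), (mkt, 28), (p1, 34), (p3, 3), (rd, 27), (x2, 16), (x2, 33)}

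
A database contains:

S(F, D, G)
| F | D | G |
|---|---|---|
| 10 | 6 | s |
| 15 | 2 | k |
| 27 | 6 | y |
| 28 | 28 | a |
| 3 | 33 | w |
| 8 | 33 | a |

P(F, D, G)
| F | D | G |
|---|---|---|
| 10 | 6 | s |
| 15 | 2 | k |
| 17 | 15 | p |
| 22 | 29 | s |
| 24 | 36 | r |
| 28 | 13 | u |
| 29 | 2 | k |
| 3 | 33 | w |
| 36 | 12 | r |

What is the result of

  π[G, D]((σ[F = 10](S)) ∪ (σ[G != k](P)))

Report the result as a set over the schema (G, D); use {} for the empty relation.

Selection F = 10: {(10, 6, s)}
Selection G != k: {(10, 6, s), (17, 15, p), (22, 29, s), (24, 36, r), (28, 13, u), (3, 33, w), (36, 12, r)}
Union: {(10, 6, s)} with {(10, 6, s), (17, 15, p), (22, 29, s), (24, 36, r), (28, 13, u), (3, 33, w), (36, 12, r)} → {(10, 6, s), (17, 15, p), (22, 29, s), (24, 36, r), (28, 13, u), (3, 33, w), (36, 12, r)}
Projecting to G, D: {(p, 15), (r, 12), (r, 36), (s, 29), (s, 6), (u, 13), (w, 33)}

{(p, 15), (r, 12), (r, 36), (s, 29), (s, 6), (u, 13), (w, 33)}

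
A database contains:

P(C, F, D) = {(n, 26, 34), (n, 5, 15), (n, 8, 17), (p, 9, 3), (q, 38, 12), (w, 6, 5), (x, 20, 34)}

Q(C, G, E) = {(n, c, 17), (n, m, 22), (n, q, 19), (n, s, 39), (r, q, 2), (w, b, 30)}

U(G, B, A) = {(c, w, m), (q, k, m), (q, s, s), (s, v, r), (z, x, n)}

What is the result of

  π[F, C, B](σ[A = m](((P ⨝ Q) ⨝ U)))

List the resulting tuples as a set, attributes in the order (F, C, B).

{(26, n, k), (26, n, w), (5, n, k), (5, n, w), (8, n, k), (8, n, w)}

P ⋈ Q (natural join on C): {(n, 26, 34, c, 17), (n, 26, 34, m, 22), (n, 26, 34, q, 19), (n, 26, 34, s, 39), (n, 5, 15, c, 17), (n, 5, 15, m, 22), (n, 5, 15, q, 19), (n, 5, 15, s, 39), (n, 8, 17, c, 17), (n, 8, 17, m, 22), (n, 8, 17, q, 19), (n, 8, 17, s, 39), (w, 6, 5, b, 30)}
(P ⨝ Q) ⋈ U (natural join on G): {(n, 26, 34, c, 17, w, m), (n, 26, 34, q, 19, k, m), (n, 26, 34, q, 19, s, s), (n, 26, 34, s, 39, v, r), (n, 5, 15, c, 17, w, m), (n, 5, 15, q, 19, k, m), (n, 5, 15, q, 19, s, s), (n, 5, 15, s, 39, v, r), (n, 8, 17, c, 17, w, m), (n, 8, 17, q, 19, k, m), (n, 8, 17, q, 19, s, s), (n, 8, 17, s, 39, v, r)}
σ[A = m]: keep tuples satisfying A = m → {(n, 26, 34, c, 17, w, m), (n, 26, 34, q, 19, k, m), (n, 5, 15, c, 17, w, m), (n, 5, 15, q, 19, k, m), (n, 8, 17, c, 17, w, m), (n, 8, 17, q, 19, k, m)}
π[F, C, B]: project onto (F, C, B) → {(26, n, k), (26, n, w), (5, n, k), (5, n, w), (8, n, k), (8, n, w)}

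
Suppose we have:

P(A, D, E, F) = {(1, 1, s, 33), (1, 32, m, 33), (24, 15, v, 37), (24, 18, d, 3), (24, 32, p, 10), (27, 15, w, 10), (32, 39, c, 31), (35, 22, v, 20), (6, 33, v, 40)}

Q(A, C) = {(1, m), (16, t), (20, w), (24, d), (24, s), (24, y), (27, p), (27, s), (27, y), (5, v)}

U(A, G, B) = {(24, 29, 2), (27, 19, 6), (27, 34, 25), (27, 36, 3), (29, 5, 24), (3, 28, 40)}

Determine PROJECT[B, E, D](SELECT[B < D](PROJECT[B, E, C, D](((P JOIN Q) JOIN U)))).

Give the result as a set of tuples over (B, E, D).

P ⋈ Q (natural join on A): {(1, 1, s, 33, m), (1, 32, m, 33, m), (24, 15, v, 37, d), (24, 15, v, 37, s), (24, 15, v, 37, y), (24, 18, d, 3, d), (24, 18, d, 3, s), (24, 18, d, 3, y), (24, 32, p, 10, d), (24, 32, p, 10, s), (24, 32, p, 10, y), (27, 15, w, 10, p), (27, 15, w, 10, s), (27, 15, w, 10, y)}
(P JOIN Q) ⋈ U (natural join on A): {(24, 15, v, 37, d, 29, 2), (24, 15, v, 37, s, 29, 2), (24, 15, v, 37, y, 29, 2), (24, 18, d, 3, d, 29, 2), (24, 18, d, 3, s, 29, 2), (24, 18, d, 3, y, 29, 2), (24, 32, p, 10, d, 29, 2), (24, 32, p, 10, s, 29, 2), (24, 32, p, 10, y, 29, 2), (27, 15, w, 10, p, 19, 6), (27, 15, w, 10, p, 34, 25), (27, 15, w, 10, p, 36, 3), (27, 15, w, 10, s, 19, 6), (27, 15, w, 10, s, 34, 25), (27, 15, w, 10, s, 36, 3), (27, 15, w, 10, y, 19, 6), (27, 15, w, 10, y, 34, 25), (27, 15, w, 10, y, 36, 3)}
π_{B, E, C, D} gives {(2, d, d, 18), (2, d, s, 18), (2, d, y, 18), (2, p, d, 32), (2, p, s, 32), (2, p, y, 32), (2, v, d, 15), (2, v, s, 15), (2, v, y, 15), (25, w, p, 15), (25, w, s, 15), (25, w, y, 15), (3, w, p, 15), (3, w, s, 15), (3, w, y, 15), (6, w, p, 15), (6, w, s, 15), (6, w, y, 15)}.
Filtering on B < D leaves {(2, d, d, 18), (2, d, s, 18), (2, d, y, 18), (2, p, d, 32), (2, p, s, 32), (2, p, y, 32), (2, v, d, 15), (2, v, s, 15), (2, v, y, 15), (3, w, p, 15), (3, w, s, 15), (3, w, y, 15), (6, w, p, 15), (6, w, s, 15), (6, w, y, 15)}.
π_{B, E, D} gives {(2, d, 18), (2, p, 32), (2, v, 15), (3, w, 15), (6, w, 15)} (10 duplicate(s) eliminated).

{(2, d, 18), (2, p, 32), (2, v, 15), (3, w, 15), (6, w, 15)}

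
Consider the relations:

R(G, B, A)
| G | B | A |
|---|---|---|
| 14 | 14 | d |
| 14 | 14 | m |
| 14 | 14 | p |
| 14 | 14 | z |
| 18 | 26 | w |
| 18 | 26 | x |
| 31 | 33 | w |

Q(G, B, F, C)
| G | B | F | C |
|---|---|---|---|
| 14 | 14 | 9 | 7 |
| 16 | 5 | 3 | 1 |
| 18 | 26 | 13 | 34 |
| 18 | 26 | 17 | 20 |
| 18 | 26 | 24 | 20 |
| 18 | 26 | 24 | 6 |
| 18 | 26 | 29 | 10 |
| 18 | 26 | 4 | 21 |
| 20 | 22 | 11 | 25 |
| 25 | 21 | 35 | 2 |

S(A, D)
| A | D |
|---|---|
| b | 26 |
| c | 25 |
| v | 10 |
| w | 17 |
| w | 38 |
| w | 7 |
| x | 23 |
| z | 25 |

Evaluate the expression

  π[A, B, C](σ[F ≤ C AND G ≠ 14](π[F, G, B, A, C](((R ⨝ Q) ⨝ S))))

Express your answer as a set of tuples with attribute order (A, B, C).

{(w, 26, 20), (w, 26, 21), (w, 26, 34), (x, 26, 20), (x, 26, 21), (x, 26, 34)}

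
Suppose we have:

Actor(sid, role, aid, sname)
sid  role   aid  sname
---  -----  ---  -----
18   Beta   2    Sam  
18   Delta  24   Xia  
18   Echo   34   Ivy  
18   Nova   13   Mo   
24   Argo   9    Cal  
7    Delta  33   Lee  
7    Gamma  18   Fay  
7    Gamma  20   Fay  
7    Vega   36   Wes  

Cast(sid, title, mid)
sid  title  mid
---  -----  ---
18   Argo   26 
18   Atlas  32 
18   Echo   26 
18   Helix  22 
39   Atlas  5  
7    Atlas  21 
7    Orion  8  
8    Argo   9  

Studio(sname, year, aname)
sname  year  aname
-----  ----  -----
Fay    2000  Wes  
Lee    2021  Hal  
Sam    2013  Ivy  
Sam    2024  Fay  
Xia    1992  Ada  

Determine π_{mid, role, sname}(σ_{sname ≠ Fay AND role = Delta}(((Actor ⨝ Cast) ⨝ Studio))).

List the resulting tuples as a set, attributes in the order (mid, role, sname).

Actor ⋈ Cast (natural join on sid): {(18, Beta, 2, Sam, Argo, 26), (18, Beta, 2, Sam, Atlas, 32), (18, Beta, 2, Sam, Echo, 26), (18, Beta, 2, Sam, Helix, 22), (18, Delta, 24, Xia, Argo, 26), (18, Delta, 24, Xia, Atlas, 32), (18, Delta, 24, Xia, Echo, 26), (18, Delta, 24, Xia, Helix, 22), (18, Echo, 34, Ivy, Argo, 26), (18, Echo, 34, Ivy, Atlas, 32), (18, Echo, 34, Ivy, Echo, 26), (18, Echo, 34, Ivy, Helix, 22), (18, Nova, 13, Mo, Argo, 26), (18, Nova, 13, Mo, Atlas, 32), (18, Nova, 13, Mo, Echo, 26), (18, Nova, 13, Mo, Helix, 22), (7, Delta, 33, Lee, Atlas, 21), (7, Delta, 33, Lee, Orion, 8), (7, Gamma, 18, Fay, Atlas, 21), (7, Gamma, 18, Fay, Orion, 8), (7, Gamma, 20, Fay, Atlas, 21), (7, Gamma, 20, Fay, Orion, 8), (7, Vega, 36, Wes, Atlas, 21), (7, Vega, 36, Wes, Orion, 8)}
(Actor ⨝ Cast) ⋈ Studio (natural join on sname): {(18, Beta, 2, Sam, Argo, 26, 2013, Ivy), (18, Beta, 2, Sam, Argo, 26, 2024, Fay), (18, Beta, 2, Sam, Atlas, 32, 2013, Ivy), (18, Beta, 2, Sam, Atlas, 32, 2024, Fay), (18, Beta, 2, Sam, Echo, 26, 2013, Ivy), (18, Beta, 2, Sam, Echo, 26, 2024, Fay), (18, Beta, 2, Sam, Helix, 22, 2013, Ivy), (18, Beta, 2, Sam, Helix, 22, 2024, Fay), (18, Delta, 24, Xia, Argo, 26, 1992, Ada), (18, Delta, 24, Xia, Atlas, 32, 1992, Ada), (18, Delta, 24, Xia, Echo, 26, 1992, Ada), (18, Delta, 24, Xia, Helix, 22, 1992, Ada), (7, Delta, 33, Lee, Atlas, 21, 2021, Hal), (7, Delta, 33, Lee, Orion, 8, 2021, Hal), (7, Gamma, 18, Fay, Atlas, 21, 2000, Wes), (7, Gamma, 18, Fay, Orion, 8, 2000, Wes), (7, Gamma, 20, Fay, Atlas, 21, 2000, Wes), (7, Gamma, 20, Fay, Orion, 8, 2000, Wes)}
Apply σ_{sname ≠ Fay AND role = Delta}; surviving tuples: {(18, Delta, 24, Xia, Argo, 26, 1992, Ada), (18, Delta, 24, Xia, Atlas, 32, 1992, Ada), (18, Delta, 24, Xia, Echo, 26, 1992, Ada), (18, Delta, 24, Xia, Helix, 22, 1992, Ada), (7, Delta, 33, Lee, Atlas, 21, 2021, Hal), (7, Delta, 33, Lee, Orion, 8, 2021, Hal)}
π_{mid, role, sname} gives {(21, Delta, Lee), (22, Delta, Xia), (26, Delta, Xia), (32, Delta, Xia), (8, Delta, Lee)} (1 duplicate(s) eliminated).

{(21, Delta, Lee), (22, Delta, Xia), (26, Delta, Xia), (32, Delta, Xia), (8, Delta, Lee)}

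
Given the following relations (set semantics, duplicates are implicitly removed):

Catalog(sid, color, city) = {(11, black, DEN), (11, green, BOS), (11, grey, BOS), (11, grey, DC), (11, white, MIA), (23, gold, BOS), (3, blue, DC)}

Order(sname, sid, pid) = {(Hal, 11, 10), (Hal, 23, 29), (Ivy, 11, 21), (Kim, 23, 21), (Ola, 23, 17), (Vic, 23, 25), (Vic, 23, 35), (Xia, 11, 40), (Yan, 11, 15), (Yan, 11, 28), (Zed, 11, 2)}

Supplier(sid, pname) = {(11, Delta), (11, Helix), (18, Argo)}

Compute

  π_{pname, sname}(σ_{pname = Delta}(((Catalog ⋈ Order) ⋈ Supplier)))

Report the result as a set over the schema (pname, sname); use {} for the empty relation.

{(Delta, Hal), (Delta, Ivy), (Delta, Xia), (Delta, Yan), (Delta, Zed)}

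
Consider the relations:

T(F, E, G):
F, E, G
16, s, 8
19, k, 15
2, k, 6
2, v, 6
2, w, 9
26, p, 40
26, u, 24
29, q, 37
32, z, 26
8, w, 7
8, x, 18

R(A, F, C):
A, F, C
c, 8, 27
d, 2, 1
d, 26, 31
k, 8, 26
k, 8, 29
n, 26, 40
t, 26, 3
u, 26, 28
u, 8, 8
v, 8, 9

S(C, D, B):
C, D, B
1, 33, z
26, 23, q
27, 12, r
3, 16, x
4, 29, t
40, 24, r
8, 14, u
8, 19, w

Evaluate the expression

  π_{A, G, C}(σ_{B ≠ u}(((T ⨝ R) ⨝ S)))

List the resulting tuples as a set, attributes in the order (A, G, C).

Natural join on F: {(2, k, 6, d, 1), (2, v, 6, d, 1), (2, w, 9, d, 1), (26, p, 40, d, 31), (26, p, 40, n, 40), (26, p, 40, t, 3), (26, p, 40, u, 28), (26, u, 24, d, 31), (26, u, 24, n, 40), (26, u, 24, t, 3), (26, u, 24, u, 28), (8, w, 7, c, 27), (8, w, 7, k, 26), (8, w, 7, k, 29), (8, w, 7, u, 8), (8, w, 7, v, 9), (8, x, 18, c, 27), (8, x, 18, k, 26), (8, x, 18, k, 29), (8, x, 18, u, 8), (8, x, 18, v, 9)}
Natural join on C: {(2, k, 6, d, 1, 33, z), (2, v, 6, d, 1, 33, z), (2, w, 9, d, 1, 33, z), (26, p, 40, n, 40, 24, r), (26, p, 40, t, 3, 16, x), (26, u, 24, n, 40, 24, r), (26, u, 24, t, 3, 16, x), (8, w, 7, c, 27, 12, r), (8, w, 7, k, 26, 23, q), (8, w, 7, u, 8, 14, u), (8, w, 7, u, 8, 19, w), (8, x, 18, c, 27, 12, r), (8, x, 18, k, 26, 23, q), (8, x, 18, u, 8, 14, u), (8, x, 18, u, 8, 19, w)}
Selection B ≠ u: {(2, k, 6, d, 1, 33, z), (2, v, 6, d, 1, 33, z), (2, w, 9, d, 1, 33, z), (26, p, 40, n, 40, 24, r), (26, p, 40, t, 3, 16, x), (26, u, 24, n, 40, 24, r), (26, u, 24, t, 3, 16, x), (8, w, 7, c, 27, 12, r), (8, w, 7, k, 26, 23, q), (8, w, 7, u, 8, 19, w), (8, x, 18, c, 27, 12, r), (8, x, 18, k, 26, 23, q), (8, x, 18, u, 8, 19, w)}
π_{A, G, C} gives {(c, 18, 27), (c, 7, 27), (d, 6, 1), (d, 9, 1), (k, 18, 26), (k, 7, 26), (n, 24, 40), (n, 40, 40), (t, 24, 3), (t, 40, 3), (u, 18, 8), (u, 7, 8)} (1 duplicate(s) eliminated).

{(c, 18, 27), (c, 7, 27), (d, 6, 1), (d, 9, 1), (k, 18, 26), (k, 7, 26), (n, 24, 40), (n, 40, 40), (t, 24, 3), (t, 40, 3), (u, 18, 8), (u, 7, 8)}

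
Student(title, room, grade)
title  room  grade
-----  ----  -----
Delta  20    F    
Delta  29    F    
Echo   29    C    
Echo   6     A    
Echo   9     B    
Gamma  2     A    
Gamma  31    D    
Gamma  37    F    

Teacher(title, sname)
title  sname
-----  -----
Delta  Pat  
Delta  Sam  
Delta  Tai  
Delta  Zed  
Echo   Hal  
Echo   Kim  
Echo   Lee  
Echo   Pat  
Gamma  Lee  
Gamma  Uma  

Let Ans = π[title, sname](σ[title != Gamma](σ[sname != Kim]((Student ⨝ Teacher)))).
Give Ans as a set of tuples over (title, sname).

{(Delta, Pat), (Delta, Sam), (Delta, Tai), (Delta, Zed), (Echo, Hal), (Echo, Lee), (Echo, Pat)}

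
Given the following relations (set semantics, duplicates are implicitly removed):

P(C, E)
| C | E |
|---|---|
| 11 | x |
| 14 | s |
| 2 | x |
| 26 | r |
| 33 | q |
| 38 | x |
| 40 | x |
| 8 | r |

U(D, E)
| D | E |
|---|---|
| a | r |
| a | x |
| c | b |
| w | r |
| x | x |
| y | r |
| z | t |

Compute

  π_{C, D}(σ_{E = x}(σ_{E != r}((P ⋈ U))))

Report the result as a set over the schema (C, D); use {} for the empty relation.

{(11, a), (11, x), (2, a), (2, x), (38, a), (38, x), (40, a), (40, x)}

P ⋈ U (natural join on E): {(11, x, a), (11, x, x), (2, x, a), (2, x, x), (26, r, a), (26, r, w), (26, r, y), (38, x, a), (38, x, x), (40, x, a), (40, x, x), (8, r, a), (8, r, w), (8, r, y)}
σ[E != r]: keep tuples satisfying E != r → {(11, x, a), (11, x, x), (2, x, a), (2, x, x), (38, x, a), (38, x, x), (40, x, a), (40, x, x)}
σ[E = x]: keep tuples satisfying E = x → {(11, x, a), (11, x, x), (2, x, a), (2, x, x), (38, x, a), (38, x, x), (40, x, a), (40, x, x)}
π_{C, D} gives {(11, a), (11, x), (2, a), (2, x), (38, a), (38, x), (40, a), (40, x)}.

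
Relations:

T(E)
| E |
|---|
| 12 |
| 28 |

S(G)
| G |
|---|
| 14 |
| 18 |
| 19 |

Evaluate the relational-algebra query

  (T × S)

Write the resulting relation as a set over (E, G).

{(12, 14), (12, 18), (12, 19), (28, 14), (28, 18), (28, 19)}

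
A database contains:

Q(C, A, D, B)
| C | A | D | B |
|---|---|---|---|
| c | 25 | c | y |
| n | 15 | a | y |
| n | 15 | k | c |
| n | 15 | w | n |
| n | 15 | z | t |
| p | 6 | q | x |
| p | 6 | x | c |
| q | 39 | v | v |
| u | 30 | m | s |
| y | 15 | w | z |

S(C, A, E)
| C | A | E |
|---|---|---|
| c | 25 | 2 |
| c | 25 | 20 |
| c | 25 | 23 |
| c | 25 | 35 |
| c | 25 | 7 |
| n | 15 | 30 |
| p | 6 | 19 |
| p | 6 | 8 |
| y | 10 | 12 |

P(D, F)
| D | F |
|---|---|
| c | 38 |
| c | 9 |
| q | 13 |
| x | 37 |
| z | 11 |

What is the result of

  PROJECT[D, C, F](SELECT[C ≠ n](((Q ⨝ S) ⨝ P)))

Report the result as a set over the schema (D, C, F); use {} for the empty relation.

{(c, c, 38), (c, c, 9), (q, p, 13), (x, p, 37)}

Q ⋈ S (natural join on C, A): {(c, 25, c, y, 2), (c, 25, c, y, 20), (c, 25, c, y, 23), (c, 25, c, y, 35), (c, 25, c, y, 7), (n, 15, a, y, 30), (n, 15, k, c, 30), (n, 15, w, n, 30), (n, 15, z, t, 30), (p, 6, q, x, 19), (p, 6, q, x, 8), (p, 6, x, c, 19), (p, 6, x, c, 8)}
(Q ⨝ S) ⋈ P (natural join on D): {(c, 25, c, y, 2, 38), (c, 25, c, y, 2, 9), (c, 25, c, y, 20, 38), (c, 25, c, y, 20, 9), (c, 25, c, y, 23, 38), (c, 25, c, y, 23, 9), (c, 25, c, y, 35, 38), (c, 25, c, y, 35, 9), (c, 25, c, y, 7, 38), (c, 25, c, y, 7, 9), (n, 15, z, t, 30, 11), (p, 6, q, x, 19, 13), (p, 6, q, x, 8, 13), (p, 6, x, c, 19, 37), (p, 6, x, c, 8, 37)}
Selection C ≠ n: {(c, 25, c, y, 2, 38), (c, 25, c, y, 2, 9), (c, 25, c, y, 20, 38), (c, 25, c, y, 20, 9), (c, 25, c, y, 23, 38), (c, 25, c, y, 23, 9), (c, 25, c, y, 35, 38), (c, 25, c, y, 35, 9), (c, 25, c, y, 7, 38), (c, 25, c, y, 7, 9), (p, 6, q, x, 19, 13), (p, 6, q, x, 8, 13), (p, 6, x, c, 19, 37), (p, 6, x, c, 8, 37)}
π_{D, C, F} gives {(c, c, 38), (c, c, 9), (q, p, 13), (x, p, 37)} (10 duplicate(s) eliminated).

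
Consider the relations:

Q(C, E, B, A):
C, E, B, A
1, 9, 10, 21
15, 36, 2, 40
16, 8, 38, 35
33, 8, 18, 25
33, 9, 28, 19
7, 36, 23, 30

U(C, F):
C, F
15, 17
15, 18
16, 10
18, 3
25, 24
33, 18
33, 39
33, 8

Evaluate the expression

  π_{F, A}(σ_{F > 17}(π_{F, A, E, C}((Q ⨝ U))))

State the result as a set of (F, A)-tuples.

{(18, 19), (18, 25), (18, 40), (39, 19), (39, 25)}

Joining Q and U on C yields {(15, 36, 2, 40, 17), (15, 36, 2, 40, 18), (16, 8, 38, 35, 10), (33, 8, 18, 25, 18), (33, 8, 18, 25, 39), (33, 8, 18, 25, 8), (33, 9, 28, 19, 18), (33, 9, 28, 19, 39), (33, 9, 28, 19, 8)}.
Keep only column(s) F, A, E, C: {(10, 35, 8, 16), (17, 40, 36, 15), (18, 19, 9, 33), (18, 25, 8, 33), (18, 40, 36, 15), (39, 19, 9, 33), (39, 25, 8, 33), (8, 19, 9, 33), (8, 25, 8, 33)}
Selection F > 17: {(18, 19, 9, 33), (18, 25, 8, 33), (18, 40, 36, 15), (39, 19, 9, 33), (39, 25, 8, 33)}
Keep only column(s) F, A: {(18, 19), (18, 25), (18, 40), (39, 19), (39, 25)}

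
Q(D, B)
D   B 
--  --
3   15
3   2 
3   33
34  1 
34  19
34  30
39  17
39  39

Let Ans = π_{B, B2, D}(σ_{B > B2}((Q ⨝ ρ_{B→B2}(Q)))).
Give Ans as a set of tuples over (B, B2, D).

ρ[B→B2]: schema becomes (D, B2); tuples unchanged.
Joining Q and ρ_{B→B2}(Q) on D yields {(3, 15, 15), (3, 15, 2), (3, 15, 33), (3, 2, 15), (3, 2, 2), (3, 2, 33), (3, 33, 15), (3, 33, 2), (3, 33, 33), (34, 1, 1), (34, 1, 19), (34, 1, 30), (34, 19, 1), (34, 19, 19), (34, 19, 30), (34, 30, 1), (34, 30, 19), (34, 30, 30), (39, 17, 17), (39, 17, 39), (39, 39, 17), (39, 39, 39)}.
Filtering on B > B2 leaves {(3, 15, 2), (3, 33, 15), (3, 33, 2), (34, 19, 1), (34, 30, 1), (34, 30, 19), (39, 39, 17)}.
Keep only column(s) B, B2, D: {(15, 2, 3), (19, 1, 34), (30, 1, 34), (30, 19, 34), (33, 15, 3), (33, 2, 3), (39, 17, 39)}

{(15, 2, 3), (19, 1, 34), (30, 1, 34), (30, 19, 34), (33, 15, 3), (33, 2, 3), (39, 17, 39)}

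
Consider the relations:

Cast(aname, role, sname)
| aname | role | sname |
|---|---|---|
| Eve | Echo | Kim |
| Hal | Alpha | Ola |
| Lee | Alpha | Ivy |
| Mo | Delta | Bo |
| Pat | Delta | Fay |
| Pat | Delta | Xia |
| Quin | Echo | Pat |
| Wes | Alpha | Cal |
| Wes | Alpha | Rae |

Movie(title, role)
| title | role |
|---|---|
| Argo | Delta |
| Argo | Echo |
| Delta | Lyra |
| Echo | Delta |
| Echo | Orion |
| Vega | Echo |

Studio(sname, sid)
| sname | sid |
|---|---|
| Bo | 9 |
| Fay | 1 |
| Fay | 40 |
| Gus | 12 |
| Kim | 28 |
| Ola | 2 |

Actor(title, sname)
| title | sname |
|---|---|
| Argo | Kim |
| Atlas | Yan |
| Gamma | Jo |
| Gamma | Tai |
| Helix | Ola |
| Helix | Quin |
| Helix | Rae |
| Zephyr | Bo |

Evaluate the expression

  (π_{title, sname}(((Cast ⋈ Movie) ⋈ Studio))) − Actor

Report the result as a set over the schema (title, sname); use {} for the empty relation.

Natural join on role: {(Eve, Echo, Kim, Argo), (Eve, Echo, Kim, Vega), (Mo, Delta, Bo, Argo), (Mo, Delta, Bo, Echo), (Pat, Delta, Fay, Argo), (Pat, Delta, Fay, Echo), (Pat, Delta, Xia, Argo), (Pat, Delta, Xia, Echo), (Quin, Echo, Pat, Argo), (Quin, Echo, Pat, Vega)}
Natural join on sname: {(Eve, Echo, Kim, Argo, 28), (Eve, Echo, Kim, Vega, 28), (Mo, Delta, Bo, Argo, 9), (Mo, Delta, Bo, Echo, 9), (Pat, Delta, Fay, Argo, 1), (Pat, Delta, Fay, Argo, 40), (Pat, Delta, Fay, Echo, 1), (Pat, Delta, Fay, Echo, 40)}
Projecting to title, sname (2 duplicate(s) eliminated): {(Argo, Bo), (Argo, Fay), (Argo, Kim), (Echo, Bo), (Echo, Fay), (Vega, Kim)}
Difference: {(Argo, Bo), (Argo, Fay), (Argo, Kim), (Echo, Bo), (Echo, Fay), (Vega, Kim)} with {(Argo, Kim), (Atlas, Yan), (Gamma, Jo), (Gamma, Tai), (Helix, Ola), (Helix, Quin), (Helix, Rae), (Zephyr, Bo)} → {(Argo, Bo), (Argo, Fay), (Echo, Bo), (Echo, Fay), (Vega, Kim)}

{(Argo, Bo), (Argo, Fay), (Echo, Bo), (Echo, Fay), (Vega, Kim)}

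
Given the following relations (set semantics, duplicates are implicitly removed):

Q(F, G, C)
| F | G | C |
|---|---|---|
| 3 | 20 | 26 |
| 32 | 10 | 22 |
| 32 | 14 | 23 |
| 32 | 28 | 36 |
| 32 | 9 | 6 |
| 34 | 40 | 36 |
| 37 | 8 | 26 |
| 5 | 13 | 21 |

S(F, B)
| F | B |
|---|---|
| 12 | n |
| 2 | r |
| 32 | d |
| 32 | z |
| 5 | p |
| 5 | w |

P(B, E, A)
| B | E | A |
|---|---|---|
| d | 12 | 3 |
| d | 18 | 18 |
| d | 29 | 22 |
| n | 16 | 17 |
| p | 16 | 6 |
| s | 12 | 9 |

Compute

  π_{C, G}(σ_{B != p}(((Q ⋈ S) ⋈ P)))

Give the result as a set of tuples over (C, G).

Q ⋈ S (natural join on F): {(32, 10, 22, d), (32, 10, 22, z), (32, 14, 23, d), (32, 14, 23, z), (32, 28, 36, d), (32, 28, 36, z), (32, 9, 6, d), (32, 9, 6, z), (5, 13, 21, p), (5, 13, 21, w)}
(Q ⋈ S) ⋈ P (natural join on B): {(32, 10, 22, d, 12, 3), (32, 10, 22, d, 18, 18), (32, 10, 22, d, 29, 22), (32, 14, 23, d, 12, 3), (32, 14, 23, d, 18, 18), (32, 14, 23, d, 29, 22), (32, 28, 36, d, 12, 3), (32, 28, 36, d, 18, 18), (32, 28, 36, d, 29, 22), (32, 9, 6, d, 12, 3), (32, 9, 6, d, 18, 18), (32, 9, 6, d, 29, 22), (5, 13, 21, p, 16, 6)}
σ[B != p]: keep tuples satisfying B != p → {(32, 10, 22, d, 12, 3), (32, 10, 22, d, 18, 18), (32, 10, 22, d, 29, 22), (32, 14, 23, d, 12, 3), (32, 14, 23, d, 18, 18), (32, 14, 23, d, 29, 22), (32, 28, 36, d, 12, 3), (32, 28, 36, d, 18, 18), (32, 28, 36, d, 29, 22), (32, 9, 6, d, 12, 3), (32, 9, 6, d, 18, 18), (32, 9, 6, d, 29, 22)}
π[C, G]: project onto (C, G) (8 duplicate(s) eliminated) → {(22, 10), (23, 14), (36, 28), (6, 9)}

{(22, 10), (23, 14), (36, 28), (6, 9)}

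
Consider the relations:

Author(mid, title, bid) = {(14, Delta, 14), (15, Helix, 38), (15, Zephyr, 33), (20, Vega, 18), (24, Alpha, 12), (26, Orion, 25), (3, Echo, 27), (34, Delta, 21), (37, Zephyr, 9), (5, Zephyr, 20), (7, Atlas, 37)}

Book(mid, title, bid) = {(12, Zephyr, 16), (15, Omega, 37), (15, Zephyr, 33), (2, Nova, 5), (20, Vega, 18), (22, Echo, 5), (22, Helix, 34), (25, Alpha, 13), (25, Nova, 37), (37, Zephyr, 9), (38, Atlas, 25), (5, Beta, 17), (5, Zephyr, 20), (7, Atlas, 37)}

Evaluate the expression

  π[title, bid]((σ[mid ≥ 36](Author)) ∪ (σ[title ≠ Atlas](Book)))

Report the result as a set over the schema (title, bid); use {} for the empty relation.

Filtering on mid ≥ 36 leaves {(37, Zephyr, 9)}.
Filtering on title ≠ Atlas leaves {(12, Zephyr, 16), (15, Omega, 37), (15, Zephyr, 33), (2, Nova, 5), (20, Vega, 18), (22, Echo, 5), (22, Helix, 34), (25, Alpha, 13), (25, Nova, 37), (37, Zephyr, 9), (5, Beta, 17), (5, Zephyr, 20)}.
Set union of the two operands is {(12, Zephyr, 16), (15, Omega, 37), (15, Zephyr, 33), (2, Nova, 5), (20, Vega, 18), (22, Echo, 5), (22, Helix, 34), (25, Alpha, 13), (25, Nova, 37), (37, Zephyr, 9), (5, Beta, 17), (5, Zephyr, 20)}.
π[title, bid]: project onto (title, bid) → {(Alpha, 13), (Beta, 17), (Echo, 5), (Helix, 34), (Nova, 37), (Nova, 5), (Omega, 37), (Vega, 18), (Zephyr, 16), (Zephyr, 20), (Zephyr, 33), (Zephyr, 9)}

{(Alpha, 13), (Beta, 17), (Echo, 5), (Helix, 34), (Nova, 37), (Nova, 5), (Omega, 37), (Vega, 18), (Zephyr, 16), (Zephyr, 20), (Zephyr, 33), (Zephyr, 9)}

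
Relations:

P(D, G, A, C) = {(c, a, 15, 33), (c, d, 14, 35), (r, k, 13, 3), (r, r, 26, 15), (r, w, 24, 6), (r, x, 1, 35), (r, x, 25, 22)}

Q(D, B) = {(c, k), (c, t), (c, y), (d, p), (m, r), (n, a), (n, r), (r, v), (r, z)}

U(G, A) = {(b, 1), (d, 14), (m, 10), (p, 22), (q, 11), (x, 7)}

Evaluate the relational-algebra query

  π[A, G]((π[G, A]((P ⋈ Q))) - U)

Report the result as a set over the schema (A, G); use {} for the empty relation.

{(1, x), (13, k), (15, a), (24, w), (25, x), (26, r)}

Joining P and Q on D yields {(c, a, 15, 33, k), (c, a, 15, 33, t), (c, a, 15, 33, y), (c, d, 14, 35, k), (c, d, 14, 35, t), (c, d, 14, 35, y), (r, k, 13, 3, v), (r, k, 13, 3, z), (r, r, 26, 15, v), (r, r, 26, 15, z), (r, w, 24, 6, v), (r, w, 24, 6, z), (r, x, 1, 35, v), (r, x, 1, 35, z), (r, x, 25, 22, v), (r, x, 25, 22, z)}.
Projecting to G, A (9 duplicate(s) eliminated): {(a, 15), (d, 14), (k, 13), (r, 26), (w, 24), (x, 1), (x, 25)}
Taking the difference: {(a, 15), (k, 13), (r, 26), (w, 24), (x, 1), (x, 25)}
Projecting to A, G: {(1, x), (13, k), (15, a), (24, w), (25, x), (26, r)}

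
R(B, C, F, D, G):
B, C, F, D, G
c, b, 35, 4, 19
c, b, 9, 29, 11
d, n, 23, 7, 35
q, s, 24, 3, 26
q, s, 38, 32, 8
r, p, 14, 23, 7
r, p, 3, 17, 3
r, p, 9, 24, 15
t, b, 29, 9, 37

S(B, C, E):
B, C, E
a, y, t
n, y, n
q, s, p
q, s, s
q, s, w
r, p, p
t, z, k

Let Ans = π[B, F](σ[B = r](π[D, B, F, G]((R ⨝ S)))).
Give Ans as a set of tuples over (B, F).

Natural join on B, C: {(q, s, 24, 3, 26, p), (q, s, 24, 3, 26, s), (q, s, 24, 3, 26, w), (q, s, 38, 32, 8, p), (q, s, 38, 32, 8, s), (q, s, 38, 32, 8, w), (r, p, 14, 23, 7, p), (r, p, 3, 17, 3, p), (r, p, 9, 24, 15, p)}
π_{D, B, F, G} gives {(17, r, 3, 3), (23, r, 14, 7), (24, r, 9, 15), (3, q, 24, 26), (32, q, 38, 8)} (4 duplicate(s) eliminated).
Selection B = r: {(17, r, 3, 3), (23, r, 14, 7), (24, r, 9, 15)}
π_{B, F} gives {(r, 14), (r, 3), (r, 9)}.

{(r, 14), (r, 3), (r, 9)}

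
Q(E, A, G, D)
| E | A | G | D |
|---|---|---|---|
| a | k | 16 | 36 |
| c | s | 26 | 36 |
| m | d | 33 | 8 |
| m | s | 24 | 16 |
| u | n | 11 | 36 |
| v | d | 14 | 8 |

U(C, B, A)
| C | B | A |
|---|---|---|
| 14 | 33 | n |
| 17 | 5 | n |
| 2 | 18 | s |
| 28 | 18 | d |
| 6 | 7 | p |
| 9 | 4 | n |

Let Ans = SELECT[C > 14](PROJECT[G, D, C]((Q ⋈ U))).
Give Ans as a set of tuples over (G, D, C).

Joining Q and U on A yields {(c, s, 26, 36, 2, 18), (m, d, 33, 8, 28, 18), (m, s, 24, 16, 2, 18), (u, n, 11, 36, 14, 33), (u, n, 11, 36, 17, 5), (u, n, 11, 36, 9, 4), (v, d, 14, 8, 28, 18)}.
Keep only column(s) G, D, C: {(11, 36, 14), (11, 36, 17), (11, 36, 9), (14, 8, 28), (24, 16, 2), (26, 36, 2), (33, 8, 28)}
Apply σ_{C > 14}; surviving tuples: {(11, 36, 17), (14, 8, 28), (33, 8, 28)}

{(11, 36, 17), (14, 8, 28), (33, 8, 28)}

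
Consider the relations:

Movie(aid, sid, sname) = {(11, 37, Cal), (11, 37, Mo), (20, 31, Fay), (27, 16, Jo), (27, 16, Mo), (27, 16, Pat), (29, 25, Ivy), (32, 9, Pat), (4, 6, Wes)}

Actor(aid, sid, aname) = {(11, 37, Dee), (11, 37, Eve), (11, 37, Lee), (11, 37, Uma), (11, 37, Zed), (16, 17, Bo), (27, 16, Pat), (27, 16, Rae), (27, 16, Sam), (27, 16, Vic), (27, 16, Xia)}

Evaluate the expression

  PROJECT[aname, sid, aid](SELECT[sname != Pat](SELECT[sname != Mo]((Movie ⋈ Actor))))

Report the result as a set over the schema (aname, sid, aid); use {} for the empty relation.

Natural join on aid, sid: {(11, 37, Cal, Dee), (11, 37, Cal, Eve), (11, 37, Cal, Lee), (11, 37, Cal, Uma), (11, 37, Cal, Zed), (11, 37, Mo, Dee), (11, 37, Mo, Eve), (11, 37, Mo, Lee), (11, 37, Mo, Uma), (11, 37, Mo, Zed), (27, 16, Jo, Pat), (27, 16, Jo, Rae), (27, 16, Jo, Sam), (27, 16, Jo, Vic), (27, 16, Jo, Xia), (27, 16, Mo, Pat), (27, 16, Mo, Rae), (27, 16, Mo, Sam), (27, 16, Mo, Vic), (27, 16, Mo, Xia), (27, 16, Pat, Pat), (27, 16, Pat, Rae), (27, 16, Pat, Sam), (27, 16, Pat, Vic), (27, 16, Pat, Xia)}
Filtering on sname != Mo leaves {(11, 37, Cal, Dee), (11, 37, Cal, Eve), (11, 37, Cal, Lee), (11, 37, Cal, Uma), (11, 37, Cal, Zed), (27, 16, Jo, Pat), (27, 16, Jo, Rae), (27, 16, Jo, Sam), (27, 16, Jo, Vic), (27, 16, Jo, Xia), (27, 16, Pat, Pat), (27, 16, Pat, Rae), (27, 16, Pat, Sam), (27, 16, Pat, Vic), (27, 16, Pat, Xia)}.
Filtering on sname != Pat leaves {(11, 37, Cal, Dee), (11, 37, Cal, Eve), (11, 37, Cal, Lee), (11, 37, Cal, Uma), (11, 37, Cal, Zed), (27, 16, Jo, Pat), (27, 16, Jo, Rae), (27, 16, Jo, Sam), (27, 16, Jo, Vic), (27, 16, Jo, Xia)}.
π_{aname, sid, aid} gives {(Dee, 37, 11), (Eve, 37, 11), (Lee, 37, 11), (Pat, 16, 27), (Rae, 16, 27), (Sam, 16, 27), (Uma, 37, 11), (Vic, 16, 27), (Xia, 16, 27), (Zed, 37, 11)}.

{(Dee, 37, 11), (Eve, 37, 11), (Lee, 37, 11), (Pat, 16, 27), (Rae, 16, 27), (Sam, 16, 27), (Uma, 37, 11), (Vic, 16, 27), (Xia, 16, 27), (Zed, 37, 11)}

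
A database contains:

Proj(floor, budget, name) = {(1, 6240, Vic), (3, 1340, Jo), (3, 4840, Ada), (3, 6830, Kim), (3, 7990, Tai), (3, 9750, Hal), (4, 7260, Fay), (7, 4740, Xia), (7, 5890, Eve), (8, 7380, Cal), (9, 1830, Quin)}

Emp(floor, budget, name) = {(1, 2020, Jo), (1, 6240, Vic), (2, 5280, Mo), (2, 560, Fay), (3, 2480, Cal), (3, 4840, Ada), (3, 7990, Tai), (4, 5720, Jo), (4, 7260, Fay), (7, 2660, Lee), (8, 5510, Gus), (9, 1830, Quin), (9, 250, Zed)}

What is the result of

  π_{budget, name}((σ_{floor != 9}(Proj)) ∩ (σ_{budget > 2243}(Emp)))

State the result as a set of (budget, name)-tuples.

{(4840, Ada), (6240, Vic), (7260, Fay), (7990, Tai)}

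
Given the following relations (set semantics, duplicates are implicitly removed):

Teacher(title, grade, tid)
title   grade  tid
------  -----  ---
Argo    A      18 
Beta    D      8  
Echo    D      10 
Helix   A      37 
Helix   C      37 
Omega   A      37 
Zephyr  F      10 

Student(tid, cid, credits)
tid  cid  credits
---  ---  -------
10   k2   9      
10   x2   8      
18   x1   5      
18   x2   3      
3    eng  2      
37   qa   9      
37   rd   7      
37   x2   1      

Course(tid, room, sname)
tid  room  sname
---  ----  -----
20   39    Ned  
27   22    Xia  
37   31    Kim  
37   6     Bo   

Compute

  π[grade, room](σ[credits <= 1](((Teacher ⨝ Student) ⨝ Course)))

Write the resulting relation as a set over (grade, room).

{(A, 31), (A, 6), (C, 31), (C, 6)}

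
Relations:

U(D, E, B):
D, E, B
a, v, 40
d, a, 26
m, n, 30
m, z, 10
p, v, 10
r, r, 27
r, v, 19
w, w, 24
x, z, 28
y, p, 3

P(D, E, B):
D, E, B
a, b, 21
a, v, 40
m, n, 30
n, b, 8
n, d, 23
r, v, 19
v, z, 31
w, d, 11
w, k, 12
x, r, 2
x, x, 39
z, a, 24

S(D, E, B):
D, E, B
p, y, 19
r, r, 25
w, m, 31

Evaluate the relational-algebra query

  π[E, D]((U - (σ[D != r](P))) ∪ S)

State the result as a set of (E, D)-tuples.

{(a, d), (m, w), (p, y), (r, r), (v, p), (v, r), (w, w), (y, p), (z, m), (z, x)}

Apply σ_{D != r}; surviving tuples: {(a, b, 21), (a, v, 40), (m, n, 30), (n, b, 8), (n, d, 23), (v, z, 31), (w, d, 11), (w, k, 12), (x, r, 2), (x, x, 39), (z, a, 24)}
Taking the difference: {(d, a, 26), (m, z, 10), (p, v, 10), (r, r, 27), (r, v, 19), (w, w, 24), (x, z, 28), (y, p, 3)}
Taking the union: {(d, a, 26), (m, z, 10), (p, v, 10), (p, y, 19), (r, r, 25), (r, r, 27), (r, v, 19), (w, m, 31), (w, w, 24), (x, z, 28), (y, p, 3)}
Projecting to E, D (1 duplicate(s) eliminated): {(a, d), (m, w), (p, y), (r, r), (v, p), (v, r), (w, w), (y, p), (z, m), (z, x)}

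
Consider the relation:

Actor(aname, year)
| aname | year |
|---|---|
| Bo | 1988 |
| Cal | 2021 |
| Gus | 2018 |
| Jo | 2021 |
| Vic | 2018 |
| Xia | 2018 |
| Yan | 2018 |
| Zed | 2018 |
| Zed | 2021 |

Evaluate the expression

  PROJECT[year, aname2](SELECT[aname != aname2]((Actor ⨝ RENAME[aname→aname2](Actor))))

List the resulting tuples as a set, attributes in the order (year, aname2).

{(2018, Gus), (2018, Vic), (2018, Xia), (2018, Yan), (2018, Zed), (2021, Cal), (2021, Jo), (2021, Zed)}

ρ[aname→aname2]: schema becomes (aname2, year); tuples unchanged.
Joining Actor and RENAME[aname→aname2](Actor) on year yields {(Bo, 1988, Bo), (Cal, 2021, Cal), (Cal, 2021, Jo), (Cal, 2021, Zed), (Gus, 2018, Gus), (Gus, 2018, Vic), (Gus, 2018, Xia), (Gus, 2018, Yan), (Gus, 2018, Zed), (Jo, 2021, Cal), (Jo, 2021, Jo), (Jo, 2021, Zed), (Vic, 2018, Gus), (Vic, 2018, Vic), (Vic, 2018, Xia), (Vic, 2018, Yan), (Vic, 2018, Zed), (Xia, 2018, Gus), (Xia, 2018, Vic), (Xia, 2018, Xia), (Xia, 2018, Yan), (Xia, 2018, Zed), (Yan, 2018, Gus), (Yan, 2018, Vic), (Yan, 2018, Xia), (Yan, 2018, Yan), (Yan, 2018, Zed), (Zed, 2018, Gus), (Zed, 2018, Vic), (Zed, 2018, Xia), (Zed, 2018, Yan), (Zed, 2018, Zed), (Zed, 2021, Cal), (Zed, 2021, Jo), (Zed, 2021, Zed)}.
Selection aname != aname2: {(Cal, 2021, Jo), (Cal, 2021, Zed), (Gus, 2018, Vic), (Gus, 2018, Xia), (Gus, 2018, Yan), (Gus, 2018, Zed), (Jo, 2021, Cal), (Jo, 2021, Zed), (Vic, 2018, Gus), (Vic, 2018, Xia), (Vic, 2018, Yan), (Vic, 2018, Zed), (Xia, 2018, Gus), (Xia, 2018, Vic), (Xia, 2018, Yan), (Xia, 2018, Zed), (Yan, 2018, Gus), (Yan, 2018, Vic), (Yan, 2018, Xia), (Yan, 2018, Zed), (Zed, 2018, Gus), (Zed, 2018, Vic), (Zed, 2018, Xia), (Zed, 2018, Yan), (Zed, 2021, Cal), (Zed, 2021, Jo)}
Projecting to year, aname2 (18 duplicate(s) eliminated): {(2018, Gus), (2018, Vic), (2018, Xia), (2018, Yan), (2018, Zed), (2021, Cal), (2021, Jo), (2021, Zed)}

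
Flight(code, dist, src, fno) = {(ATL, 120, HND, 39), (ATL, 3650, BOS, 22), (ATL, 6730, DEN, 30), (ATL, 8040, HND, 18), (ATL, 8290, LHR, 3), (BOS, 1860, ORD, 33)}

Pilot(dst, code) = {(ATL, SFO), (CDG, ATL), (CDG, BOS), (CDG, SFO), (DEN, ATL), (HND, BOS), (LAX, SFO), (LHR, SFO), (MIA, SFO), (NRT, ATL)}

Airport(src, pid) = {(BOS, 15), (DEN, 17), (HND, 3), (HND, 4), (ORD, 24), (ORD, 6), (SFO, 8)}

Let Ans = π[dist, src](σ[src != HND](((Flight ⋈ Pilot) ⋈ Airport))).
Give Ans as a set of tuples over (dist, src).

{(1860, ORD), (3650, BOS), (6730, DEN)}

Natural join on code: {(ATL, 120, HND, 39, CDG), (ATL, 120, HND, 39, DEN), (ATL, 120, HND, 39, NRT), (ATL, 3650, BOS, 22, CDG), (ATL, 3650, BOS, 22, DEN), (ATL, 3650, BOS, 22, NRT), (ATL, 6730, DEN, 30, CDG), (ATL, 6730, DEN, 30, DEN), (ATL, 6730, DEN, 30, NRT), (ATL, 8040, HND, 18, CDG), (ATL, 8040, HND, 18, DEN), (ATL, 8040, HND, 18, NRT), (ATL, 8290, LHR, 3, CDG), (ATL, 8290, LHR, 3, DEN), (ATL, 8290, LHR, 3, NRT), (BOS, 1860, ORD, 33, CDG), (BOS, 1860, ORD, 33, HND)}
Natural join on src: {(ATL, 120, HND, 39, CDG, 3), (ATL, 120, HND, 39, CDG, 4), (ATL, 120, HND, 39, DEN, 3), (ATL, 120, HND, 39, DEN, 4), (ATL, 120, HND, 39, NRT, 3), (ATL, 120, HND, 39, NRT, 4), (ATL, 3650, BOS, 22, CDG, 15), (ATL, 3650, BOS, 22, DEN, 15), (ATL, 3650, BOS, 22, NRT, 15), (ATL, 6730, DEN, 30, CDG, 17), (ATL, 6730, DEN, 30, DEN, 17), (ATL, 6730, DEN, 30, NRT, 17), (ATL, 8040, HND, 18, CDG, 3), (ATL, 8040, HND, 18, CDG, 4), (ATL, 8040, HND, 18, DEN, 3), (ATL, 8040, HND, 18, DEN, 4), (ATL, 8040, HND, 18, NRT, 3), (ATL, 8040, HND, 18, NRT, 4), (BOS, 1860, ORD, 33, CDG, 24), (BOS, 1860, ORD, 33, CDG, 6), (BOS, 1860, ORD, 33, HND, 24), (BOS, 1860, ORD, 33, HND, 6)}
Filtering on src != HND leaves {(ATL, 3650, BOS, 22, CDG, 15), (ATL, 3650, BOS, 22, DEN, 15), (ATL, 3650, BOS, 22, NRT, 15), (ATL, 6730, DEN, 30, CDG, 17), (ATL, 6730, DEN, 30, DEN, 17), (ATL, 6730, DEN, 30, NRT, 17), (BOS, 1860, ORD, 33, CDG, 24), (BOS, 1860, ORD, 33, CDG, 6), (BOS, 1860, ORD, 33, HND, 24), (BOS, 1860, ORD, 33, HND, 6)}.
Projecting to dist, src (7 duplicate(s) eliminated): {(1860, ORD), (3650, BOS), (6730, DEN)}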